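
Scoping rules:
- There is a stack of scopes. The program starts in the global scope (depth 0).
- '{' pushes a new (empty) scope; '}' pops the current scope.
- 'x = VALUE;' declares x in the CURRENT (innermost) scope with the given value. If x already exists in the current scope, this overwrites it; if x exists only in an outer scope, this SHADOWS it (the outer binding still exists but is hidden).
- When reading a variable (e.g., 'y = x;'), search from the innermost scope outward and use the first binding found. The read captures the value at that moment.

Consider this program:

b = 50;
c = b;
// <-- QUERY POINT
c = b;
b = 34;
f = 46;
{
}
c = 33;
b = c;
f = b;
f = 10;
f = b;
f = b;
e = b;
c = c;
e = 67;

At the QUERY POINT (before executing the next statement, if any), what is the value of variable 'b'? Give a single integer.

Step 1: declare b=50 at depth 0
Step 2: declare c=(read b)=50 at depth 0
Visible at query point: b=50 c=50

Answer: 50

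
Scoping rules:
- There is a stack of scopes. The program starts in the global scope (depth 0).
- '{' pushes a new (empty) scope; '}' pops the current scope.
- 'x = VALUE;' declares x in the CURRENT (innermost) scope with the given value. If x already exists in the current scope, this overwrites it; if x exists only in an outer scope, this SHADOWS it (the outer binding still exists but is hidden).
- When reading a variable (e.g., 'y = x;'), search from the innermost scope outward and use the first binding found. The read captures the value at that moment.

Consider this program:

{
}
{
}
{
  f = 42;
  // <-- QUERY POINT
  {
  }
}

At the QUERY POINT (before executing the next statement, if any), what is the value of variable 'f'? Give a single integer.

Step 1: enter scope (depth=1)
Step 2: exit scope (depth=0)
Step 3: enter scope (depth=1)
Step 4: exit scope (depth=0)
Step 5: enter scope (depth=1)
Step 6: declare f=42 at depth 1
Visible at query point: f=42

Answer: 42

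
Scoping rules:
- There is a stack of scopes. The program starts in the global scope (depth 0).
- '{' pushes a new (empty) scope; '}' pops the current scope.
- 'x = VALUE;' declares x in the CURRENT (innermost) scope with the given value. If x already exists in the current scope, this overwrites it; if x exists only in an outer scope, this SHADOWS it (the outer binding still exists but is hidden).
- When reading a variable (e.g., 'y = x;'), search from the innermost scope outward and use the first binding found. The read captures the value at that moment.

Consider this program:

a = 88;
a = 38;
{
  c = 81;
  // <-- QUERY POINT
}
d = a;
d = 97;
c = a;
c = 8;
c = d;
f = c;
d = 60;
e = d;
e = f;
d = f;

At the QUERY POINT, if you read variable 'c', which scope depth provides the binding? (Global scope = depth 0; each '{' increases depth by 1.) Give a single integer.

Answer: 1

Derivation:
Step 1: declare a=88 at depth 0
Step 2: declare a=38 at depth 0
Step 3: enter scope (depth=1)
Step 4: declare c=81 at depth 1
Visible at query point: a=38 c=81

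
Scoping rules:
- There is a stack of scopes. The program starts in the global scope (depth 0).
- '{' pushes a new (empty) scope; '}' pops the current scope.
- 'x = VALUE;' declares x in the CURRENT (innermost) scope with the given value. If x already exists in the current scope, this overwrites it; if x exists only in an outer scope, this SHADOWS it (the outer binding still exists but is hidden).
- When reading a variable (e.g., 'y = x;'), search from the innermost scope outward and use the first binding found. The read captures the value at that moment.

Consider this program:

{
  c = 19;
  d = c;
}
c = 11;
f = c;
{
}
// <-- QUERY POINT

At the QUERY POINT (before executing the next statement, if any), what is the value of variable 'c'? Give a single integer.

Step 1: enter scope (depth=1)
Step 2: declare c=19 at depth 1
Step 3: declare d=(read c)=19 at depth 1
Step 4: exit scope (depth=0)
Step 5: declare c=11 at depth 0
Step 6: declare f=(read c)=11 at depth 0
Step 7: enter scope (depth=1)
Step 8: exit scope (depth=0)
Visible at query point: c=11 f=11

Answer: 11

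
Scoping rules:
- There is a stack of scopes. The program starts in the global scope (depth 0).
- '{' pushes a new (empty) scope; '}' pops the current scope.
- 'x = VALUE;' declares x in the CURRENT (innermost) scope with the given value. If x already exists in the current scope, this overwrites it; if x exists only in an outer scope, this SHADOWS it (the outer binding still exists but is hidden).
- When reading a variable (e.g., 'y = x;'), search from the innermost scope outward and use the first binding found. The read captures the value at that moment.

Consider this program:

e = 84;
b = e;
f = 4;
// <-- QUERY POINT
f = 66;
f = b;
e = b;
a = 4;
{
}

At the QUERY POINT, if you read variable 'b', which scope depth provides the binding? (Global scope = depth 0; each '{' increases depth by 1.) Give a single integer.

Answer: 0

Derivation:
Step 1: declare e=84 at depth 0
Step 2: declare b=(read e)=84 at depth 0
Step 3: declare f=4 at depth 0
Visible at query point: b=84 e=84 f=4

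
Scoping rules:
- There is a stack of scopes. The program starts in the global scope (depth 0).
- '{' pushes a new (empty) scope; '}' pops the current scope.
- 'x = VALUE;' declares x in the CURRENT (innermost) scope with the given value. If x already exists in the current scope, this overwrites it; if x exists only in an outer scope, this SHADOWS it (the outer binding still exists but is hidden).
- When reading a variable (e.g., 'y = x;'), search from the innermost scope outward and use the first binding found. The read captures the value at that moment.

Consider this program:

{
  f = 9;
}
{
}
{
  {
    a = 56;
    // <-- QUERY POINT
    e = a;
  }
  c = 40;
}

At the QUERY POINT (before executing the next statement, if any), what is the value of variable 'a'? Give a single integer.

Answer: 56

Derivation:
Step 1: enter scope (depth=1)
Step 2: declare f=9 at depth 1
Step 3: exit scope (depth=0)
Step 4: enter scope (depth=1)
Step 5: exit scope (depth=0)
Step 6: enter scope (depth=1)
Step 7: enter scope (depth=2)
Step 8: declare a=56 at depth 2
Visible at query point: a=56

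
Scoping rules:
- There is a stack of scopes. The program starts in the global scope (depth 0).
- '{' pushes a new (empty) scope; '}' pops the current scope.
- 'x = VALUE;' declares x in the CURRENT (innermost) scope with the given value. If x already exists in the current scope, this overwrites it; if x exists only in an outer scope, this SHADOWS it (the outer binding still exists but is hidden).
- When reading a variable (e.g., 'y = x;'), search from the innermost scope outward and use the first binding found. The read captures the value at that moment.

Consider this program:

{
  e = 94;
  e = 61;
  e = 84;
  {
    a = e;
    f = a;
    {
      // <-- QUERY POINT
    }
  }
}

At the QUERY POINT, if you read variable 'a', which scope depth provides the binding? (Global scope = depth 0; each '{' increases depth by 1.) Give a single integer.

Answer: 2

Derivation:
Step 1: enter scope (depth=1)
Step 2: declare e=94 at depth 1
Step 3: declare e=61 at depth 1
Step 4: declare e=84 at depth 1
Step 5: enter scope (depth=2)
Step 6: declare a=(read e)=84 at depth 2
Step 7: declare f=(read a)=84 at depth 2
Step 8: enter scope (depth=3)
Visible at query point: a=84 e=84 f=84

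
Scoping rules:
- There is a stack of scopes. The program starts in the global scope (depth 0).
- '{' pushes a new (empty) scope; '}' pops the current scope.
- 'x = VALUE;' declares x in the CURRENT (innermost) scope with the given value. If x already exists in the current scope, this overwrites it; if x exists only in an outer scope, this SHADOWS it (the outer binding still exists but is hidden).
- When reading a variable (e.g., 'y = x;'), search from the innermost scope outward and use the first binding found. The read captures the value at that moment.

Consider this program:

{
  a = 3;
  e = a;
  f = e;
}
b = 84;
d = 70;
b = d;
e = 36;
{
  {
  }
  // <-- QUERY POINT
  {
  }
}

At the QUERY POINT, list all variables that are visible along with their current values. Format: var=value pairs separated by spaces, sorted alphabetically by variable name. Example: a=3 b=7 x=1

Step 1: enter scope (depth=1)
Step 2: declare a=3 at depth 1
Step 3: declare e=(read a)=3 at depth 1
Step 4: declare f=(read e)=3 at depth 1
Step 5: exit scope (depth=0)
Step 6: declare b=84 at depth 0
Step 7: declare d=70 at depth 0
Step 8: declare b=(read d)=70 at depth 0
Step 9: declare e=36 at depth 0
Step 10: enter scope (depth=1)
Step 11: enter scope (depth=2)
Step 12: exit scope (depth=1)
Visible at query point: b=70 d=70 e=36

Answer: b=70 d=70 e=36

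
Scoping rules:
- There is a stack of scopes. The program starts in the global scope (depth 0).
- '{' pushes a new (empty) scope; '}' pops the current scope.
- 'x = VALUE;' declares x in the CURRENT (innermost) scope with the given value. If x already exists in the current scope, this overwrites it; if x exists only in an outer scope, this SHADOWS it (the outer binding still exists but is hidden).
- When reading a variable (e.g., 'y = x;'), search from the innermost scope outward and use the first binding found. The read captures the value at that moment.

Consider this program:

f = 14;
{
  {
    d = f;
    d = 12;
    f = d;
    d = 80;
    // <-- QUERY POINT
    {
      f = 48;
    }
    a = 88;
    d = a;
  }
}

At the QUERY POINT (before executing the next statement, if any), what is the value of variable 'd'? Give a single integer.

Step 1: declare f=14 at depth 0
Step 2: enter scope (depth=1)
Step 3: enter scope (depth=2)
Step 4: declare d=(read f)=14 at depth 2
Step 5: declare d=12 at depth 2
Step 6: declare f=(read d)=12 at depth 2
Step 7: declare d=80 at depth 2
Visible at query point: d=80 f=12

Answer: 80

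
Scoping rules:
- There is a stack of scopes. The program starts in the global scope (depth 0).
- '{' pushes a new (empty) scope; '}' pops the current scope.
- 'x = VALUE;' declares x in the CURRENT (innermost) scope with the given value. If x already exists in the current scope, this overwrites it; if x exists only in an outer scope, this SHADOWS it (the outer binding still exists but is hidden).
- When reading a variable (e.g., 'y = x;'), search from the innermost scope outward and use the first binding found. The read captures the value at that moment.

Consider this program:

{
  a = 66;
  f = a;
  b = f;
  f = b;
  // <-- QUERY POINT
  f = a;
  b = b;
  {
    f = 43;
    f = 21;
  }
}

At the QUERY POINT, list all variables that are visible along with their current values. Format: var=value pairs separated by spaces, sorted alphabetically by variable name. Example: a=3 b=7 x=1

Step 1: enter scope (depth=1)
Step 2: declare a=66 at depth 1
Step 3: declare f=(read a)=66 at depth 1
Step 4: declare b=(read f)=66 at depth 1
Step 5: declare f=(read b)=66 at depth 1
Visible at query point: a=66 b=66 f=66

Answer: a=66 b=66 f=66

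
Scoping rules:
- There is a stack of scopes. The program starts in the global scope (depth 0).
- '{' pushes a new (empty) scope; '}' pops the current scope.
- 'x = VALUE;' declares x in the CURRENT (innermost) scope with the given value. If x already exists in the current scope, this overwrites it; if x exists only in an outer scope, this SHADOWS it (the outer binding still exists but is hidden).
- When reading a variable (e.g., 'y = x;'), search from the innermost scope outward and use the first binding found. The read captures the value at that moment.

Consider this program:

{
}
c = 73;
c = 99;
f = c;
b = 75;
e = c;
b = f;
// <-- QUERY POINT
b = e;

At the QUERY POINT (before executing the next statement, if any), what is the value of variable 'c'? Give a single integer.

Step 1: enter scope (depth=1)
Step 2: exit scope (depth=0)
Step 3: declare c=73 at depth 0
Step 4: declare c=99 at depth 0
Step 5: declare f=(read c)=99 at depth 0
Step 6: declare b=75 at depth 0
Step 7: declare e=(read c)=99 at depth 0
Step 8: declare b=(read f)=99 at depth 0
Visible at query point: b=99 c=99 e=99 f=99

Answer: 99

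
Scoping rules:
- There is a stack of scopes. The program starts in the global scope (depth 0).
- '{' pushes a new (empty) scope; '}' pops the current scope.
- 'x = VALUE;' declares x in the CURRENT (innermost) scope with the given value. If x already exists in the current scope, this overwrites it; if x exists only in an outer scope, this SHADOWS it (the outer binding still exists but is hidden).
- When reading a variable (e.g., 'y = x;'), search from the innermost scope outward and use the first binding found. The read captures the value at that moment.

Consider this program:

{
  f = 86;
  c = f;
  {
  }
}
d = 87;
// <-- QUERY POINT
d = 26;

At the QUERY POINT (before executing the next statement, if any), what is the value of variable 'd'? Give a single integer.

Step 1: enter scope (depth=1)
Step 2: declare f=86 at depth 1
Step 3: declare c=(read f)=86 at depth 1
Step 4: enter scope (depth=2)
Step 5: exit scope (depth=1)
Step 6: exit scope (depth=0)
Step 7: declare d=87 at depth 0
Visible at query point: d=87

Answer: 87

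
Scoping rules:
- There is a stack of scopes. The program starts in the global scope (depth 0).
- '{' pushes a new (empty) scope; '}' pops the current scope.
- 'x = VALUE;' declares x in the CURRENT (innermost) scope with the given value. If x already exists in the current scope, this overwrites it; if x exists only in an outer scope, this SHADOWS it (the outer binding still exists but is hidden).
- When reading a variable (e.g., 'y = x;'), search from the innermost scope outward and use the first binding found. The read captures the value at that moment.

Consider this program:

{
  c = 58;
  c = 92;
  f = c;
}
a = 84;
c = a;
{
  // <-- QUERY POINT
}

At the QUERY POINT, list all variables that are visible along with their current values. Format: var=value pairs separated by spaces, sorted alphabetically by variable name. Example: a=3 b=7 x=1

Step 1: enter scope (depth=1)
Step 2: declare c=58 at depth 1
Step 3: declare c=92 at depth 1
Step 4: declare f=(read c)=92 at depth 1
Step 5: exit scope (depth=0)
Step 6: declare a=84 at depth 0
Step 7: declare c=(read a)=84 at depth 0
Step 8: enter scope (depth=1)
Visible at query point: a=84 c=84

Answer: a=84 c=84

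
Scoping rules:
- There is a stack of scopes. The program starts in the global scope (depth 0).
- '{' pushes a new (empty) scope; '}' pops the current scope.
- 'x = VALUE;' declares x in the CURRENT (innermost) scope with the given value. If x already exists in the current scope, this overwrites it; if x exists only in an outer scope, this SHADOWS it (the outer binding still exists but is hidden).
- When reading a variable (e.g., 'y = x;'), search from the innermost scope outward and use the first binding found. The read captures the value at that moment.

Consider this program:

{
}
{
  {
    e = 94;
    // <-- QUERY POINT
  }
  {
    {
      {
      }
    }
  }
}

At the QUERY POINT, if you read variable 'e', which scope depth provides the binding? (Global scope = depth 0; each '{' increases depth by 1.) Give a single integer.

Step 1: enter scope (depth=1)
Step 2: exit scope (depth=0)
Step 3: enter scope (depth=1)
Step 4: enter scope (depth=2)
Step 5: declare e=94 at depth 2
Visible at query point: e=94

Answer: 2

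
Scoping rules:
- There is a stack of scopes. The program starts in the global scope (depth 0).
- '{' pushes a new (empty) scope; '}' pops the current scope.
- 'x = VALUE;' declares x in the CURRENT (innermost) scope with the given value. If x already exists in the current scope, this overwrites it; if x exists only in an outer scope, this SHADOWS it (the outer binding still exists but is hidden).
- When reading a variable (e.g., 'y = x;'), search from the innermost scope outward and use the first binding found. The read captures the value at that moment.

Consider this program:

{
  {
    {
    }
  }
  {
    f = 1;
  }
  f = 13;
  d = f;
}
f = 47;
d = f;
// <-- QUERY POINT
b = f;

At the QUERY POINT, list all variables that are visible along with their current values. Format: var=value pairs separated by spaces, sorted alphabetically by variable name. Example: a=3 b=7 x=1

Answer: d=47 f=47

Derivation:
Step 1: enter scope (depth=1)
Step 2: enter scope (depth=2)
Step 3: enter scope (depth=3)
Step 4: exit scope (depth=2)
Step 5: exit scope (depth=1)
Step 6: enter scope (depth=2)
Step 7: declare f=1 at depth 2
Step 8: exit scope (depth=1)
Step 9: declare f=13 at depth 1
Step 10: declare d=(read f)=13 at depth 1
Step 11: exit scope (depth=0)
Step 12: declare f=47 at depth 0
Step 13: declare d=(read f)=47 at depth 0
Visible at query point: d=47 f=47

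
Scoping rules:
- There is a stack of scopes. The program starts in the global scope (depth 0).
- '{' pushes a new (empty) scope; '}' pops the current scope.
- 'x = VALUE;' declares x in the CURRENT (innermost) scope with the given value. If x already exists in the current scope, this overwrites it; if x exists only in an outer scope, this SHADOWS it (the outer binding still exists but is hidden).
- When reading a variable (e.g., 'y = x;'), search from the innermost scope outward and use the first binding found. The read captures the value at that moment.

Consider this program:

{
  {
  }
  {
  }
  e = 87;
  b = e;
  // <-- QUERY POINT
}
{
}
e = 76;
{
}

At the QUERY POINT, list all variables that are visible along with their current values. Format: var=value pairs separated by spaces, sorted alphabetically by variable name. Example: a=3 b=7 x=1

Answer: b=87 e=87

Derivation:
Step 1: enter scope (depth=1)
Step 2: enter scope (depth=2)
Step 3: exit scope (depth=1)
Step 4: enter scope (depth=2)
Step 5: exit scope (depth=1)
Step 6: declare e=87 at depth 1
Step 7: declare b=(read e)=87 at depth 1
Visible at query point: b=87 e=87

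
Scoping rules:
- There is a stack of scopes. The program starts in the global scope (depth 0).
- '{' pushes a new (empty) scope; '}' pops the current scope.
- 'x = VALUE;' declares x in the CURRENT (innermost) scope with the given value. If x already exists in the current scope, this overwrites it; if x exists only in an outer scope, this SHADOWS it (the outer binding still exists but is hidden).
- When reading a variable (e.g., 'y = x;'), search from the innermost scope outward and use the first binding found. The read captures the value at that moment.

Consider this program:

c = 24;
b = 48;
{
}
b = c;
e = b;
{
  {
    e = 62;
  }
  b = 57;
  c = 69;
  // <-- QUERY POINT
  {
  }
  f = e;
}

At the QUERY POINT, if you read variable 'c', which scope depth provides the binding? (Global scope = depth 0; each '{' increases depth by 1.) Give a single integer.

Step 1: declare c=24 at depth 0
Step 2: declare b=48 at depth 0
Step 3: enter scope (depth=1)
Step 4: exit scope (depth=0)
Step 5: declare b=(read c)=24 at depth 0
Step 6: declare e=(read b)=24 at depth 0
Step 7: enter scope (depth=1)
Step 8: enter scope (depth=2)
Step 9: declare e=62 at depth 2
Step 10: exit scope (depth=1)
Step 11: declare b=57 at depth 1
Step 12: declare c=69 at depth 1
Visible at query point: b=57 c=69 e=24

Answer: 1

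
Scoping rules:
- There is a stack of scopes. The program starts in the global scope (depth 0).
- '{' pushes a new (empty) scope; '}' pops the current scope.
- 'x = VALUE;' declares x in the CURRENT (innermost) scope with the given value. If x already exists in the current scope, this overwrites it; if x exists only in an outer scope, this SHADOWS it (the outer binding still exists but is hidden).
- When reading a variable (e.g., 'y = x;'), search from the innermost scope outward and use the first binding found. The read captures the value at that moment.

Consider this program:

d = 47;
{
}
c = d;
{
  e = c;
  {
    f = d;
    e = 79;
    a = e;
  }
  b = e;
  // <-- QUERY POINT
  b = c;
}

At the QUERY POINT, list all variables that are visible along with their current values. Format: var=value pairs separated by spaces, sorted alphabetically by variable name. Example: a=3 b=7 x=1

Step 1: declare d=47 at depth 0
Step 2: enter scope (depth=1)
Step 3: exit scope (depth=0)
Step 4: declare c=(read d)=47 at depth 0
Step 5: enter scope (depth=1)
Step 6: declare e=(read c)=47 at depth 1
Step 7: enter scope (depth=2)
Step 8: declare f=(read d)=47 at depth 2
Step 9: declare e=79 at depth 2
Step 10: declare a=(read e)=79 at depth 2
Step 11: exit scope (depth=1)
Step 12: declare b=(read e)=47 at depth 1
Visible at query point: b=47 c=47 d=47 e=47

Answer: b=47 c=47 d=47 e=47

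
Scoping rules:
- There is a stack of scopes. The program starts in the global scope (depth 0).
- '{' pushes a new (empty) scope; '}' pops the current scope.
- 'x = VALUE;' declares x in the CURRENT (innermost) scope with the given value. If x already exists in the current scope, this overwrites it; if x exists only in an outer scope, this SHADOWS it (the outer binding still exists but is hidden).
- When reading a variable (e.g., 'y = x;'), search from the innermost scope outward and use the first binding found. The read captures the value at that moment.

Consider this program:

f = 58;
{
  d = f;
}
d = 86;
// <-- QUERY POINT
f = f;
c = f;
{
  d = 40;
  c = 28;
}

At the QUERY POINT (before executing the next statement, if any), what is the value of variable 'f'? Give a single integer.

Answer: 58

Derivation:
Step 1: declare f=58 at depth 0
Step 2: enter scope (depth=1)
Step 3: declare d=(read f)=58 at depth 1
Step 4: exit scope (depth=0)
Step 5: declare d=86 at depth 0
Visible at query point: d=86 f=58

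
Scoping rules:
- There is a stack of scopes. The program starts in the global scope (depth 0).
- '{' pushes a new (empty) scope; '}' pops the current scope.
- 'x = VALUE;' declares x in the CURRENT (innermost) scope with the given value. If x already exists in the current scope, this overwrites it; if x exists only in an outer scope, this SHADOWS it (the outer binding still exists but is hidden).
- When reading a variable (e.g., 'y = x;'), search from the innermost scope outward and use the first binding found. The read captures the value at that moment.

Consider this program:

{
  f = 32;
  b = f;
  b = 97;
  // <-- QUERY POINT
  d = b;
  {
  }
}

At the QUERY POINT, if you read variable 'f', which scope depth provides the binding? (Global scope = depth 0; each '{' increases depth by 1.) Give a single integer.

Answer: 1

Derivation:
Step 1: enter scope (depth=1)
Step 2: declare f=32 at depth 1
Step 3: declare b=(read f)=32 at depth 1
Step 4: declare b=97 at depth 1
Visible at query point: b=97 f=32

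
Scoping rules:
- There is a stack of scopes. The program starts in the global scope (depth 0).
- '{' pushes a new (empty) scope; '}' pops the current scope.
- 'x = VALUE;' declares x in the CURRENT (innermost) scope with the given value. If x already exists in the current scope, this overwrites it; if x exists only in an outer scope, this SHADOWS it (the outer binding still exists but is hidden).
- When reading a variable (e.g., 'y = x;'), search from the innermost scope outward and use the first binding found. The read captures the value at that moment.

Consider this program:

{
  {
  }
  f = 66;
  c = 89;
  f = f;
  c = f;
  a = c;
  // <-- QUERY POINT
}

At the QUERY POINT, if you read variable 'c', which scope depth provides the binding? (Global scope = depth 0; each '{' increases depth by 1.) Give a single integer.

Step 1: enter scope (depth=1)
Step 2: enter scope (depth=2)
Step 3: exit scope (depth=1)
Step 4: declare f=66 at depth 1
Step 5: declare c=89 at depth 1
Step 6: declare f=(read f)=66 at depth 1
Step 7: declare c=(read f)=66 at depth 1
Step 8: declare a=(read c)=66 at depth 1
Visible at query point: a=66 c=66 f=66

Answer: 1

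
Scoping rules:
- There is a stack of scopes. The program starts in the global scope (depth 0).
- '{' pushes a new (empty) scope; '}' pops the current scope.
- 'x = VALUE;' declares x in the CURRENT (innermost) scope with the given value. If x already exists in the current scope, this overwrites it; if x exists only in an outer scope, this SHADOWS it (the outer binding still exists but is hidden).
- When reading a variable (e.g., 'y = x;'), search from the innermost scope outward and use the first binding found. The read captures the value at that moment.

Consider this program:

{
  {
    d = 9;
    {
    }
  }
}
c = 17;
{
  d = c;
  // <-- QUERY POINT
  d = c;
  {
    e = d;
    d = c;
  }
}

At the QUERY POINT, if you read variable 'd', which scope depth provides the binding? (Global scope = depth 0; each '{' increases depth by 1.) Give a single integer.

Step 1: enter scope (depth=1)
Step 2: enter scope (depth=2)
Step 3: declare d=9 at depth 2
Step 4: enter scope (depth=3)
Step 5: exit scope (depth=2)
Step 6: exit scope (depth=1)
Step 7: exit scope (depth=0)
Step 8: declare c=17 at depth 0
Step 9: enter scope (depth=1)
Step 10: declare d=(read c)=17 at depth 1
Visible at query point: c=17 d=17

Answer: 1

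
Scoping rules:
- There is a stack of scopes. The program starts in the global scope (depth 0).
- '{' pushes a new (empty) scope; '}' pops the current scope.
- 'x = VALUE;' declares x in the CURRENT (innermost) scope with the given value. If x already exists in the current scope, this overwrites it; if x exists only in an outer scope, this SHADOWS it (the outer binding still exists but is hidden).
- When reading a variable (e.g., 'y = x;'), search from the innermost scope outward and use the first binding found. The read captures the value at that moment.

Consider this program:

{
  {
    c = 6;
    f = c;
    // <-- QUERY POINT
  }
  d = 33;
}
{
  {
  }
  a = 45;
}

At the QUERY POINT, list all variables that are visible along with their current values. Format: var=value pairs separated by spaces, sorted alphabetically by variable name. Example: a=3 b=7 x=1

Step 1: enter scope (depth=1)
Step 2: enter scope (depth=2)
Step 3: declare c=6 at depth 2
Step 4: declare f=(read c)=6 at depth 2
Visible at query point: c=6 f=6

Answer: c=6 f=6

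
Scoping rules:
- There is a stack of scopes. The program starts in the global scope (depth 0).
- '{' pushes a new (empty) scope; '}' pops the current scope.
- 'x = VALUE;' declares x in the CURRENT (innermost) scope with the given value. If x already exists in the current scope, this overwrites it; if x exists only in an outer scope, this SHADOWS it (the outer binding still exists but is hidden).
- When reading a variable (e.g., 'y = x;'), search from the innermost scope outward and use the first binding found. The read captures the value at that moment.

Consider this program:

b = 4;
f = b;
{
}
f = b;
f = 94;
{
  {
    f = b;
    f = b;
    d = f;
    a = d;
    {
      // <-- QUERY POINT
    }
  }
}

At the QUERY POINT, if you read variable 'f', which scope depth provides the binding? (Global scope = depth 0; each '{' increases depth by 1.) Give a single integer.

Answer: 2

Derivation:
Step 1: declare b=4 at depth 0
Step 2: declare f=(read b)=4 at depth 0
Step 3: enter scope (depth=1)
Step 4: exit scope (depth=0)
Step 5: declare f=(read b)=4 at depth 0
Step 6: declare f=94 at depth 0
Step 7: enter scope (depth=1)
Step 8: enter scope (depth=2)
Step 9: declare f=(read b)=4 at depth 2
Step 10: declare f=(read b)=4 at depth 2
Step 11: declare d=(read f)=4 at depth 2
Step 12: declare a=(read d)=4 at depth 2
Step 13: enter scope (depth=3)
Visible at query point: a=4 b=4 d=4 f=4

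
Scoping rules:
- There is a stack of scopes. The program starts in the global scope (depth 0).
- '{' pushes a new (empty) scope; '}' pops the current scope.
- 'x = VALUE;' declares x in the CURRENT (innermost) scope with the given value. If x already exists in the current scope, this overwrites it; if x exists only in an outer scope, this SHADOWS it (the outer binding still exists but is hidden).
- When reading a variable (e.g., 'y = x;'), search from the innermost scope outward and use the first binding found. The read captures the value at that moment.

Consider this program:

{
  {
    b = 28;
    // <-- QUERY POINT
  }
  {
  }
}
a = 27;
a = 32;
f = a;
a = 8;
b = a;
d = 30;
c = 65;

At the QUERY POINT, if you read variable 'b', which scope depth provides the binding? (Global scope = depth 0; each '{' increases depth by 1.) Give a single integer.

Answer: 2

Derivation:
Step 1: enter scope (depth=1)
Step 2: enter scope (depth=2)
Step 3: declare b=28 at depth 2
Visible at query point: b=28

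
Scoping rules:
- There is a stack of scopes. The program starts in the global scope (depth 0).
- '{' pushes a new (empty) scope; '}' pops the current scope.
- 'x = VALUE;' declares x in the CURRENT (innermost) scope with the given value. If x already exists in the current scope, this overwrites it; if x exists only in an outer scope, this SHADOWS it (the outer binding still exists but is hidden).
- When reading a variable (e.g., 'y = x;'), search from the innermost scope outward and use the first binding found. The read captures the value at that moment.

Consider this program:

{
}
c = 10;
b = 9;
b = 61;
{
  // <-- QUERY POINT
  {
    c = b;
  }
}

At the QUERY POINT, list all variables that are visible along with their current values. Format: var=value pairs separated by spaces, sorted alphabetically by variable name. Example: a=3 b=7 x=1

Step 1: enter scope (depth=1)
Step 2: exit scope (depth=0)
Step 3: declare c=10 at depth 0
Step 4: declare b=9 at depth 0
Step 5: declare b=61 at depth 0
Step 6: enter scope (depth=1)
Visible at query point: b=61 c=10

Answer: b=61 c=10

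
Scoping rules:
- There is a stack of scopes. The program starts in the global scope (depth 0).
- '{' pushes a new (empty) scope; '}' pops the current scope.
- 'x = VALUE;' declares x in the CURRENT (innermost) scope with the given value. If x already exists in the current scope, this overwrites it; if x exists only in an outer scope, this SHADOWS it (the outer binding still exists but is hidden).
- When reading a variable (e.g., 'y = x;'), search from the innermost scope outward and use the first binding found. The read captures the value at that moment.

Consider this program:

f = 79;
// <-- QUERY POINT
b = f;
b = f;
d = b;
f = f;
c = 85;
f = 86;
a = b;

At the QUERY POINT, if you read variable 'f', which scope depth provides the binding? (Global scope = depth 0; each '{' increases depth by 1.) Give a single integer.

Answer: 0

Derivation:
Step 1: declare f=79 at depth 0
Visible at query point: f=79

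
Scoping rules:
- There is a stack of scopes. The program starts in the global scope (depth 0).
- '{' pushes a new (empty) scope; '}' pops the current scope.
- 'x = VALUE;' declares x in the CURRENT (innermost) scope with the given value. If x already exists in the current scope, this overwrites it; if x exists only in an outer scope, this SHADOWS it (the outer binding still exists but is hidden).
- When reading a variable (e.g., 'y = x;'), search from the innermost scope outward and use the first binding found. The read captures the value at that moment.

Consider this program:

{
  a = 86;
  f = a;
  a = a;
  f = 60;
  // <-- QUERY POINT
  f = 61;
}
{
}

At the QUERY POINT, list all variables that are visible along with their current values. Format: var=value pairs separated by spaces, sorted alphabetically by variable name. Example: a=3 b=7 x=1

Answer: a=86 f=60

Derivation:
Step 1: enter scope (depth=1)
Step 2: declare a=86 at depth 1
Step 3: declare f=(read a)=86 at depth 1
Step 4: declare a=(read a)=86 at depth 1
Step 5: declare f=60 at depth 1
Visible at query point: a=86 f=60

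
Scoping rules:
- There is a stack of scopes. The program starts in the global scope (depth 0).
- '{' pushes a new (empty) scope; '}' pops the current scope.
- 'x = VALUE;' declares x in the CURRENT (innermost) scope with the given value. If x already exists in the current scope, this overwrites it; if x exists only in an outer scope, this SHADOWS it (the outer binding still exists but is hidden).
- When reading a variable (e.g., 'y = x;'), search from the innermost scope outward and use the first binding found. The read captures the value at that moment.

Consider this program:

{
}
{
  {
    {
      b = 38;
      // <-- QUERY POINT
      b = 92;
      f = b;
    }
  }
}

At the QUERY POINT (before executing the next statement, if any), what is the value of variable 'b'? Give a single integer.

Answer: 38

Derivation:
Step 1: enter scope (depth=1)
Step 2: exit scope (depth=0)
Step 3: enter scope (depth=1)
Step 4: enter scope (depth=2)
Step 5: enter scope (depth=3)
Step 6: declare b=38 at depth 3
Visible at query point: b=38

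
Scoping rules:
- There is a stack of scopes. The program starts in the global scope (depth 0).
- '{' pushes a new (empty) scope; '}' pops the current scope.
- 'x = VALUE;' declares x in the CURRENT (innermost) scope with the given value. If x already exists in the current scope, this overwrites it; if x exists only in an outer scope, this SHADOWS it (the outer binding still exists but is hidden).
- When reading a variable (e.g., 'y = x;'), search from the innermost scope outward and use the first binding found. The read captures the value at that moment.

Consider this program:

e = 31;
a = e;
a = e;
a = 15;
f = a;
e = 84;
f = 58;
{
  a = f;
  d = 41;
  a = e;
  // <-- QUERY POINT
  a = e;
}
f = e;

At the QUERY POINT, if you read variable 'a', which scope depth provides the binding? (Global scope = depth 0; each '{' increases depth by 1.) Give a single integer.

Step 1: declare e=31 at depth 0
Step 2: declare a=(read e)=31 at depth 0
Step 3: declare a=(read e)=31 at depth 0
Step 4: declare a=15 at depth 0
Step 5: declare f=(read a)=15 at depth 0
Step 6: declare e=84 at depth 0
Step 7: declare f=58 at depth 0
Step 8: enter scope (depth=1)
Step 9: declare a=(read f)=58 at depth 1
Step 10: declare d=41 at depth 1
Step 11: declare a=(read e)=84 at depth 1
Visible at query point: a=84 d=41 e=84 f=58

Answer: 1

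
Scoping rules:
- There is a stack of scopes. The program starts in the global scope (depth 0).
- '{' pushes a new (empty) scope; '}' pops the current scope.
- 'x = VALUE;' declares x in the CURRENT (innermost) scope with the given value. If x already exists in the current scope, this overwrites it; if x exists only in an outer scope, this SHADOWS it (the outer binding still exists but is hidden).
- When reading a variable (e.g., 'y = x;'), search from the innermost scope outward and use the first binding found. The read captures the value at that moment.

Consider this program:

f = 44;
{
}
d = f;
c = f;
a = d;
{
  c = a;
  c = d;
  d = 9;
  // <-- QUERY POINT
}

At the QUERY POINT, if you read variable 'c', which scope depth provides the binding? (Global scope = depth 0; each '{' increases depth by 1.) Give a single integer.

Step 1: declare f=44 at depth 0
Step 2: enter scope (depth=1)
Step 3: exit scope (depth=0)
Step 4: declare d=(read f)=44 at depth 0
Step 5: declare c=(read f)=44 at depth 0
Step 6: declare a=(read d)=44 at depth 0
Step 7: enter scope (depth=1)
Step 8: declare c=(read a)=44 at depth 1
Step 9: declare c=(read d)=44 at depth 1
Step 10: declare d=9 at depth 1
Visible at query point: a=44 c=44 d=9 f=44

Answer: 1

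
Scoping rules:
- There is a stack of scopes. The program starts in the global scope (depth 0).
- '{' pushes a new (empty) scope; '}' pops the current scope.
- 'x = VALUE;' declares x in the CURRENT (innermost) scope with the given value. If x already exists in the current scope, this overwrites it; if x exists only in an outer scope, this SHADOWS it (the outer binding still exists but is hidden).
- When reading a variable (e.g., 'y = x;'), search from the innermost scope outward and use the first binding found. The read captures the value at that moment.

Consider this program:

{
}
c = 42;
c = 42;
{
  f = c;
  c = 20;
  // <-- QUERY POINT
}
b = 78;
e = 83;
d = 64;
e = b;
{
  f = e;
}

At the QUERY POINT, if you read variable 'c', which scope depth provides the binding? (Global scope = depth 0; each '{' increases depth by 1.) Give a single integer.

Answer: 1

Derivation:
Step 1: enter scope (depth=1)
Step 2: exit scope (depth=0)
Step 3: declare c=42 at depth 0
Step 4: declare c=42 at depth 0
Step 5: enter scope (depth=1)
Step 6: declare f=(read c)=42 at depth 1
Step 7: declare c=20 at depth 1
Visible at query point: c=20 f=42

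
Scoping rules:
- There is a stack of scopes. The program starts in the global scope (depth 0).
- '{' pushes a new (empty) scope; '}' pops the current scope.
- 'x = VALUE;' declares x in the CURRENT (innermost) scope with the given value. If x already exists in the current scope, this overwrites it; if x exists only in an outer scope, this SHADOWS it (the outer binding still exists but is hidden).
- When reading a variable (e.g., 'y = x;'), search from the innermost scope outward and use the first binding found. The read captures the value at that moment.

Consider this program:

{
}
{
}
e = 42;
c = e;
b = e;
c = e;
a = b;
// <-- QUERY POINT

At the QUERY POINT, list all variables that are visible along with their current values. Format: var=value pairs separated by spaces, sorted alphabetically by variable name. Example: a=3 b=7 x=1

Step 1: enter scope (depth=1)
Step 2: exit scope (depth=0)
Step 3: enter scope (depth=1)
Step 4: exit scope (depth=0)
Step 5: declare e=42 at depth 0
Step 6: declare c=(read e)=42 at depth 0
Step 7: declare b=(read e)=42 at depth 0
Step 8: declare c=(read e)=42 at depth 0
Step 9: declare a=(read b)=42 at depth 0
Visible at query point: a=42 b=42 c=42 e=42

Answer: a=42 b=42 c=42 e=42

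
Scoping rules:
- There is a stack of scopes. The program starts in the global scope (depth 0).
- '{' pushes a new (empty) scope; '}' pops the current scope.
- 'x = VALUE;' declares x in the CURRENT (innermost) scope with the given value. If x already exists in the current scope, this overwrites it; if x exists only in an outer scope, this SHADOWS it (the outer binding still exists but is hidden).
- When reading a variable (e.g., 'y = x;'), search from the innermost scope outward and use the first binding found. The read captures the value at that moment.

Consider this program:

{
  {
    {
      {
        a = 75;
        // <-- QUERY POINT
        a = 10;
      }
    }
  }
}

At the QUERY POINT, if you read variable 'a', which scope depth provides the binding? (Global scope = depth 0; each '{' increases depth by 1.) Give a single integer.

Answer: 4

Derivation:
Step 1: enter scope (depth=1)
Step 2: enter scope (depth=2)
Step 3: enter scope (depth=3)
Step 4: enter scope (depth=4)
Step 5: declare a=75 at depth 4
Visible at query point: a=75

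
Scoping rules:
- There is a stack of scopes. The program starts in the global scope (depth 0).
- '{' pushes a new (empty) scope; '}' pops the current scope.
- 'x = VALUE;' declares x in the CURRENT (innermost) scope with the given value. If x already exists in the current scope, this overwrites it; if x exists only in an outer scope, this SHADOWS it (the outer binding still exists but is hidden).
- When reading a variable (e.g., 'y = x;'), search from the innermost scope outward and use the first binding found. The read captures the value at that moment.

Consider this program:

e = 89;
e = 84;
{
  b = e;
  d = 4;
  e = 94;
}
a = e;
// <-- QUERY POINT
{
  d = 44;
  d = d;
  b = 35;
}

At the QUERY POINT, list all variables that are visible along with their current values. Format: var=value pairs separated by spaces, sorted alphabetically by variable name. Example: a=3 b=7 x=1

Answer: a=84 e=84

Derivation:
Step 1: declare e=89 at depth 0
Step 2: declare e=84 at depth 0
Step 3: enter scope (depth=1)
Step 4: declare b=(read e)=84 at depth 1
Step 5: declare d=4 at depth 1
Step 6: declare e=94 at depth 1
Step 7: exit scope (depth=0)
Step 8: declare a=(read e)=84 at depth 0
Visible at query point: a=84 e=84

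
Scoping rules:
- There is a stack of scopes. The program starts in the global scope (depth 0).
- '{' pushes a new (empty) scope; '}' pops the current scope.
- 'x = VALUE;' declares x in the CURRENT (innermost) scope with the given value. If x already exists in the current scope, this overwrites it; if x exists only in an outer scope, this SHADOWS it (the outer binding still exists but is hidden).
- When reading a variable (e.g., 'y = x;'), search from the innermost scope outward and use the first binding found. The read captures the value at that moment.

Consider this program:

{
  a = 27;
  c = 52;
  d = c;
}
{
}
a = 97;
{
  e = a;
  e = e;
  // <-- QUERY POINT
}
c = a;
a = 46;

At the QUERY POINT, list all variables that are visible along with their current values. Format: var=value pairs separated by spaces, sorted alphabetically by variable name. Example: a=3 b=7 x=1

Step 1: enter scope (depth=1)
Step 2: declare a=27 at depth 1
Step 3: declare c=52 at depth 1
Step 4: declare d=(read c)=52 at depth 1
Step 5: exit scope (depth=0)
Step 6: enter scope (depth=1)
Step 7: exit scope (depth=0)
Step 8: declare a=97 at depth 0
Step 9: enter scope (depth=1)
Step 10: declare e=(read a)=97 at depth 1
Step 11: declare e=(read e)=97 at depth 1
Visible at query point: a=97 e=97

Answer: a=97 e=97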